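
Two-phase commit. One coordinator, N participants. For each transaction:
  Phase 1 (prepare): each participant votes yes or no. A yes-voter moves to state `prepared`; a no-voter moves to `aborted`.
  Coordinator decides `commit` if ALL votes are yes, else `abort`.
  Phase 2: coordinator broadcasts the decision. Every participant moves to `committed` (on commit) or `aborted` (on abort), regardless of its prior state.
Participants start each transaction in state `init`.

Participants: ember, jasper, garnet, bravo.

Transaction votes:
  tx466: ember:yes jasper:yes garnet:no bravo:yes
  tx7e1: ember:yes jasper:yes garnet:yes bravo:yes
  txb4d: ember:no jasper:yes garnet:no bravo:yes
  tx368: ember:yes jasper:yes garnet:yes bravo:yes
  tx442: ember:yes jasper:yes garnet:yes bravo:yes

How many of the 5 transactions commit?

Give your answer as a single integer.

tx466: no from garnet -> abort (commits=0)
tx7e1: all yes -> commit (commits=1)
txb4d: no from ember, garnet -> abort (commits=1)
tx368: all yes -> commit (commits=2)
tx442: all yes -> commit (commits=3)

Answer: 3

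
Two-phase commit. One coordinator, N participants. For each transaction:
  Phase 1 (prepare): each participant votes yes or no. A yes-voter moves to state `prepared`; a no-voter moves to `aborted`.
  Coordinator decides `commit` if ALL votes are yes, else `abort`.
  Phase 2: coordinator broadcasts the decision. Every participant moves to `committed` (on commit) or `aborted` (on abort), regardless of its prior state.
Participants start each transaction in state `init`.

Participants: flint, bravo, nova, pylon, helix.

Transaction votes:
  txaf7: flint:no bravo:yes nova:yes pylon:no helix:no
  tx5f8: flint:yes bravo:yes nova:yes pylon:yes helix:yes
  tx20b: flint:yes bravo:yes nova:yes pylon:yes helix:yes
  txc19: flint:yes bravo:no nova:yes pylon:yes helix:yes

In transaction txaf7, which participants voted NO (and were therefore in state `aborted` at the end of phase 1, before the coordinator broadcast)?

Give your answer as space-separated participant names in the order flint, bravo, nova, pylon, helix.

Txn txaf7 phase 1: flint no -> aborted; bravo yes -> prepared; nova yes -> prepared; pylon no -> aborted; helix no -> aborted

Answer: flint pylon helix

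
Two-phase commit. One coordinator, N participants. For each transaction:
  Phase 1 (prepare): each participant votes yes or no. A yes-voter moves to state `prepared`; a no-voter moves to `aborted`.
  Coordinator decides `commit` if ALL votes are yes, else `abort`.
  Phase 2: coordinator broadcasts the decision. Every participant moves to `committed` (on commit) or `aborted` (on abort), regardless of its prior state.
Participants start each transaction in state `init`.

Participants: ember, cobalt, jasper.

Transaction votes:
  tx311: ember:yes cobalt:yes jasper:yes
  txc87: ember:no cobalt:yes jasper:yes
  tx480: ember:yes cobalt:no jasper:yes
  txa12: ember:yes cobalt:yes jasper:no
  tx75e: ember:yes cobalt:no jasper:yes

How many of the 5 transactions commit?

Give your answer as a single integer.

tx311: all yes -> commit (commits=1)
txc87: no from ember -> abort (commits=1)
tx480: no from cobalt -> abort (commits=1)
txa12: no from jasper -> abort (commits=1)
tx75e: no from cobalt -> abort (commits=1)

Answer: 1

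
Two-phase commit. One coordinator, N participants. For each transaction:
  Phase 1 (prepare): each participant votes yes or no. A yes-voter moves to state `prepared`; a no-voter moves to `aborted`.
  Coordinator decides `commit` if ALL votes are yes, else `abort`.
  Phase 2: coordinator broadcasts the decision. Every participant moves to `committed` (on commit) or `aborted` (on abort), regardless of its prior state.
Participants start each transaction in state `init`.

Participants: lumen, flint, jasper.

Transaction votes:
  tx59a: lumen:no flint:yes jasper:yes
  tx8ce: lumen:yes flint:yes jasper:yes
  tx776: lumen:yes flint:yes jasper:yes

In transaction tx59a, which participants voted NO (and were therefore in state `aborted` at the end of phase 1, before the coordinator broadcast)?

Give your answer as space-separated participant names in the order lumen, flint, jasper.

Txn tx59a phase 1: lumen no -> aborted; flint yes -> prepared; jasper yes -> prepared

Answer: lumen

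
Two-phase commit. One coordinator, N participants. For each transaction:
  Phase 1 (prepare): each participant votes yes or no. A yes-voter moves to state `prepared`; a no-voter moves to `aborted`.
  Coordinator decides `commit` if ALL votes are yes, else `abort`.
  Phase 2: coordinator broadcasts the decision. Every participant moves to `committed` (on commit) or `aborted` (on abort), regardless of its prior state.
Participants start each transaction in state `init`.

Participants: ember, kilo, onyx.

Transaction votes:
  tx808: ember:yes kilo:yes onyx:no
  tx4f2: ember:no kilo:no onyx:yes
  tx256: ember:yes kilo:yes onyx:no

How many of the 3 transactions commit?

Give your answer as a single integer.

Answer: 0

Derivation:
tx808: no from onyx -> abort (commits=0)
tx4f2: no from ember, kilo -> abort (commits=0)
tx256: no from onyx -> abort (commits=0)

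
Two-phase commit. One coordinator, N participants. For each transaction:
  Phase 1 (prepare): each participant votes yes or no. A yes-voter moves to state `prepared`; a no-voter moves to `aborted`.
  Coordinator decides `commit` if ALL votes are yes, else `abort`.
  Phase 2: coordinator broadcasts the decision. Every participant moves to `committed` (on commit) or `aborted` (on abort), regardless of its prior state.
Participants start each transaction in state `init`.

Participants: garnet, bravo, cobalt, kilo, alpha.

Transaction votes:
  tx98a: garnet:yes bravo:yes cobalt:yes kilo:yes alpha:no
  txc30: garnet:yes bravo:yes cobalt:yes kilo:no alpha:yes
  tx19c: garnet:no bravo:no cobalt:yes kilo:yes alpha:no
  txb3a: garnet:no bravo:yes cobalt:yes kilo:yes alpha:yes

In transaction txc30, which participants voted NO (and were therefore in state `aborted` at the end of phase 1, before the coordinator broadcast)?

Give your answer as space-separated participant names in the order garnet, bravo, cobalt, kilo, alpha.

Txn txc30 phase 1: garnet yes -> prepared; bravo yes -> prepared; cobalt yes -> prepared; kilo no -> aborted; alpha yes -> prepared

Answer: kilo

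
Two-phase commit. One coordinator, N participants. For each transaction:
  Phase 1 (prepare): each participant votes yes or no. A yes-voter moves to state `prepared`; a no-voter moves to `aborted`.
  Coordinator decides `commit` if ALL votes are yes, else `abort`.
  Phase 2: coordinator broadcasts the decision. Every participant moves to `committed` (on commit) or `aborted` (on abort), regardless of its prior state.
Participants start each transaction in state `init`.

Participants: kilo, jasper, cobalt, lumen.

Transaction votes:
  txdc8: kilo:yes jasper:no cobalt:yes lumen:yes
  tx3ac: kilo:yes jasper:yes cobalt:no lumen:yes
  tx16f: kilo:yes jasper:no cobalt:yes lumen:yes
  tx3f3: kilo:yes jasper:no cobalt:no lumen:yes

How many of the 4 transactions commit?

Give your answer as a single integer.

txdc8: no from jasper -> abort (commits=0)
tx3ac: no from cobalt -> abort (commits=0)
tx16f: no from jasper -> abort (commits=0)
tx3f3: no from jasper, cobalt -> abort (commits=0)

Answer: 0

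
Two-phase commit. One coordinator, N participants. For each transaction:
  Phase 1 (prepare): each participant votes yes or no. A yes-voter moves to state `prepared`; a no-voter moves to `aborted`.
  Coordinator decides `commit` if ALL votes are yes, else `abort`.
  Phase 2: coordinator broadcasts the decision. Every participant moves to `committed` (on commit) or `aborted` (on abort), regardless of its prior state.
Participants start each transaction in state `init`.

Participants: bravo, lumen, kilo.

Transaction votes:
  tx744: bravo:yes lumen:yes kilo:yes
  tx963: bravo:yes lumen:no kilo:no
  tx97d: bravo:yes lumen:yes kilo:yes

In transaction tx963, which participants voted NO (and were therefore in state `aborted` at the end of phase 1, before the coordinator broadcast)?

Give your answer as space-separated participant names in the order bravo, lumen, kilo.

Txn tx963 phase 1: bravo yes -> prepared; lumen no -> aborted; kilo no -> aborted

Answer: lumen kilo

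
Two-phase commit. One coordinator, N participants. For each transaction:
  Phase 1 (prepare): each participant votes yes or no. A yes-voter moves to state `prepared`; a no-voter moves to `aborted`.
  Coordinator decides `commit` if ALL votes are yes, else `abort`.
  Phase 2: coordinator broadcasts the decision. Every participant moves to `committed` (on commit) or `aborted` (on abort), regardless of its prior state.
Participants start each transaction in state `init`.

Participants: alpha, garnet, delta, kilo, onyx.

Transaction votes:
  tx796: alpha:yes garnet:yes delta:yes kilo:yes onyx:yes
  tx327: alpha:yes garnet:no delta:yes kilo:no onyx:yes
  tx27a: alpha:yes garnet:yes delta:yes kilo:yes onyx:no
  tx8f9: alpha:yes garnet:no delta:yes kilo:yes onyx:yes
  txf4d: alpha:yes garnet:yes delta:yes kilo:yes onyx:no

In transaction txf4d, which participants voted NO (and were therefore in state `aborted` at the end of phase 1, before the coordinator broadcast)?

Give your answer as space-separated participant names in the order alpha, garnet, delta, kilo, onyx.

Answer: onyx

Derivation:
Txn txf4d phase 1: alpha yes -> prepared; garnet yes -> prepared; delta yes -> prepared; kilo yes -> prepared; onyx no -> aborted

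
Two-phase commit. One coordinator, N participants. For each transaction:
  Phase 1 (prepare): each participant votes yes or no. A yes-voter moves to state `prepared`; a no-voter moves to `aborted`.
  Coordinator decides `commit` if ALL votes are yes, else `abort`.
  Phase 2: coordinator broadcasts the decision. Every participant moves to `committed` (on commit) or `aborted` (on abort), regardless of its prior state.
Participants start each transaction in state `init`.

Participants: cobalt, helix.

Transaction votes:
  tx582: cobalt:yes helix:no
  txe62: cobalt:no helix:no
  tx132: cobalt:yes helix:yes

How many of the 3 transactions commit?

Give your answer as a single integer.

Answer: 1

Derivation:
tx582: no from helix -> abort (commits=0)
txe62: no from cobalt, helix -> abort (commits=0)
tx132: all yes -> commit (commits=1)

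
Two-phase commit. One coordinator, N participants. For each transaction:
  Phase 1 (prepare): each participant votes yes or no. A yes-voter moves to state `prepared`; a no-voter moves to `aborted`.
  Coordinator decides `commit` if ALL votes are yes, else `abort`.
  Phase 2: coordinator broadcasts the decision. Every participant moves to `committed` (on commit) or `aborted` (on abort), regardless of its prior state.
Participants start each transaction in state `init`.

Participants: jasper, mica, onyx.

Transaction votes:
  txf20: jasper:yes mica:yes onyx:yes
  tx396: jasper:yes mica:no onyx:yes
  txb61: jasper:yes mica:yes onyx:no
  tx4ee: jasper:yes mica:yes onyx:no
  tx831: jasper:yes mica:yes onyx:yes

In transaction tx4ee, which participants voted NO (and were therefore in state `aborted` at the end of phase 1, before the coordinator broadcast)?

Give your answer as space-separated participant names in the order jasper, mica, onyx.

Txn tx4ee phase 1: jasper yes -> prepared; mica yes -> prepared; onyx no -> aborted

Answer: onyx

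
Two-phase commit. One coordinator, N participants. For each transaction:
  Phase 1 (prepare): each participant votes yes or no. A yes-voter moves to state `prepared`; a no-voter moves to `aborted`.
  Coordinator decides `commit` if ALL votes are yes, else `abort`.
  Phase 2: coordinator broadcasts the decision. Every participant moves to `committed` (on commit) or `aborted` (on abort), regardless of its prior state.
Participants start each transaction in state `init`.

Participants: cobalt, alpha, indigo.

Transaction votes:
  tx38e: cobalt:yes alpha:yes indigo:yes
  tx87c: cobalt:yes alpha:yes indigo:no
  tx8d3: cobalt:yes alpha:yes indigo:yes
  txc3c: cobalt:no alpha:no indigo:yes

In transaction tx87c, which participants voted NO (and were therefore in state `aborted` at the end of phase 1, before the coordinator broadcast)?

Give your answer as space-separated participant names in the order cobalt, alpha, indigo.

Answer: indigo

Derivation:
Txn tx87c phase 1: cobalt yes -> prepared; alpha yes -> prepared; indigo no -> aborted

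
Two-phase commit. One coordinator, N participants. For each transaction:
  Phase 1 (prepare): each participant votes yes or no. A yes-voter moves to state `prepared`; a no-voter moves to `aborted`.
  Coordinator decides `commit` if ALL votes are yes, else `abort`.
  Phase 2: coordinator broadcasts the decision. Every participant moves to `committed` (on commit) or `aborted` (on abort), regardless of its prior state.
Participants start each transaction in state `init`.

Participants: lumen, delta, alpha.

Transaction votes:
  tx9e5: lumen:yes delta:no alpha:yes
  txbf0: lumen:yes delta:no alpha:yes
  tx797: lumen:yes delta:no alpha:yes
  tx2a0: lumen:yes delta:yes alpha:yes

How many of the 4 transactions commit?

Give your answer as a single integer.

Answer: 1

Derivation:
tx9e5: no from delta -> abort (commits=0)
txbf0: no from delta -> abort (commits=0)
tx797: no from delta -> abort (commits=0)
tx2a0: all yes -> commit (commits=1)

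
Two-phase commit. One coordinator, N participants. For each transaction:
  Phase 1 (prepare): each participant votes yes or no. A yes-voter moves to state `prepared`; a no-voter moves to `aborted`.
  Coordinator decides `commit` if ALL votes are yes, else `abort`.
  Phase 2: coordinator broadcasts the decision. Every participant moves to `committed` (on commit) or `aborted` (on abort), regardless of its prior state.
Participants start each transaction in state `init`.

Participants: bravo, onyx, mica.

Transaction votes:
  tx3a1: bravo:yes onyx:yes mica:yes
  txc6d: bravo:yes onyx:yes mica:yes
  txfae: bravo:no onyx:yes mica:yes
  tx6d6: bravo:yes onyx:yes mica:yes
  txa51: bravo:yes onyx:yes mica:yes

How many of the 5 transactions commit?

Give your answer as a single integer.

tx3a1: all yes -> commit (commits=1)
txc6d: all yes -> commit (commits=2)
txfae: no from bravo -> abort (commits=2)
tx6d6: all yes -> commit (commits=3)
txa51: all yes -> commit (commits=4)

Answer: 4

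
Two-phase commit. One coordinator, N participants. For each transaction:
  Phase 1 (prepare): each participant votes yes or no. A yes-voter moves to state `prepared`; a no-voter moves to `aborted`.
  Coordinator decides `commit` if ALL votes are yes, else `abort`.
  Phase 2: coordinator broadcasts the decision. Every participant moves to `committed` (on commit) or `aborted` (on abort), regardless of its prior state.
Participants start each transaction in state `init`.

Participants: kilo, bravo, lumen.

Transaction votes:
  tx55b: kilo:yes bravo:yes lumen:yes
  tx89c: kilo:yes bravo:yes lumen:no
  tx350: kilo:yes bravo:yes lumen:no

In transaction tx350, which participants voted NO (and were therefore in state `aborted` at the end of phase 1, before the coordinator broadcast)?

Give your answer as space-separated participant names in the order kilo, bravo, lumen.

Answer: lumen

Derivation:
Txn tx350 phase 1: kilo yes -> prepared; bravo yes -> prepared; lumen no -> aborted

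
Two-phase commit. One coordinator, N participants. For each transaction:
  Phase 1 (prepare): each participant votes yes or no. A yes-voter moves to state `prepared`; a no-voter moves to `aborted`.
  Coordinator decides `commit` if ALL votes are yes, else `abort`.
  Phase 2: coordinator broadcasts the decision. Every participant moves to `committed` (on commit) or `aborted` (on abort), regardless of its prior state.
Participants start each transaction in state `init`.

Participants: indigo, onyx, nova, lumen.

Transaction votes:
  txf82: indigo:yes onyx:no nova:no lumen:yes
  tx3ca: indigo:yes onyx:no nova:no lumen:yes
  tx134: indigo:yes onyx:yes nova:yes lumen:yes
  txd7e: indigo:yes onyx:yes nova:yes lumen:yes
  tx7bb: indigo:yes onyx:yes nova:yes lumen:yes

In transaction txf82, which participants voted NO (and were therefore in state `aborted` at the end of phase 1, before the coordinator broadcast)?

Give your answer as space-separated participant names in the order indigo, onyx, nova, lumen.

Txn txf82 phase 1: indigo yes -> prepared; onyx no -> aborted; nova no -> aborted; lumen yes -> prepared

Answer: onyx nova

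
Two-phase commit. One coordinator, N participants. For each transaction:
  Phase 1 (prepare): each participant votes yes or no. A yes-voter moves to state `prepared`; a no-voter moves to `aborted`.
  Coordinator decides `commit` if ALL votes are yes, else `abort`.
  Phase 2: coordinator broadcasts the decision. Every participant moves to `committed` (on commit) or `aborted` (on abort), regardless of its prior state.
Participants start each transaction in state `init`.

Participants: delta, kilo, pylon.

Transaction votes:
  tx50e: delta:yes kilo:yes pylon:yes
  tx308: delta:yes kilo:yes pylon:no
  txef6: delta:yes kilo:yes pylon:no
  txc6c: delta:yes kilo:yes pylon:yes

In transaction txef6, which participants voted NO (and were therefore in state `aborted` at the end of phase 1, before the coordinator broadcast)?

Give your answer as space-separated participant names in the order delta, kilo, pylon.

Txn txef6 phase 1: delta yes -> prepared; kilo yes -> prepared; pylon no -> aborted

Answer: pylon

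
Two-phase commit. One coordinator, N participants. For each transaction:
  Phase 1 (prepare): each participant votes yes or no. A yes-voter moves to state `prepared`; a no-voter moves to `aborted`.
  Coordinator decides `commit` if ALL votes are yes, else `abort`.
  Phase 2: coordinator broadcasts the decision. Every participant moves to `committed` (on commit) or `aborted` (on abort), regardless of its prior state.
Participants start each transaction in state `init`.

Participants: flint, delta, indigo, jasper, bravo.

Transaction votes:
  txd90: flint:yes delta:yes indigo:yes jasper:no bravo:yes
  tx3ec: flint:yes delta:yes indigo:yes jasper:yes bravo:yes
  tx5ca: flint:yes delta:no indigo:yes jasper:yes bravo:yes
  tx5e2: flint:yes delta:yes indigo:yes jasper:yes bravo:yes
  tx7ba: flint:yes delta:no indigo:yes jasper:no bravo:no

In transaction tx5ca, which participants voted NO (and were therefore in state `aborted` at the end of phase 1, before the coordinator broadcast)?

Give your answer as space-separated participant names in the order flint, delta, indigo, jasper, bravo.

Answer: delta

Derivation:
Txn tx5ca phase 1: flint yes -> prepared; delta no -> aborted; indigo yes -> prepared; jasper yes -> prepared; bravo yes -> prepared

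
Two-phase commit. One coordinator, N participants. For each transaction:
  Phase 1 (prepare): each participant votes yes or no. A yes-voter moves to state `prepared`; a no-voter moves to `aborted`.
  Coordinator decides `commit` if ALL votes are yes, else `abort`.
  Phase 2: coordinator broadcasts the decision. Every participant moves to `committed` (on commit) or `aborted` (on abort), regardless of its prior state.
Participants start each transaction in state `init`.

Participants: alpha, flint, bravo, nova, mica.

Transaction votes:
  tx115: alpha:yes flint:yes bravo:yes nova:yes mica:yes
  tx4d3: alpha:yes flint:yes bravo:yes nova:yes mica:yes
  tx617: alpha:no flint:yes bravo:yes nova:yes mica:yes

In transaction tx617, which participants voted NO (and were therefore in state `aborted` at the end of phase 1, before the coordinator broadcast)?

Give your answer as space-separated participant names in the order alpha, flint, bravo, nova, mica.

Answer: alpha

Derivation:
Txn tx617 phase 1: alpha no -> aborted; flint yes -> prepared; bravo yes -> prepared; nova yes -> prepared; mica yes -> prepared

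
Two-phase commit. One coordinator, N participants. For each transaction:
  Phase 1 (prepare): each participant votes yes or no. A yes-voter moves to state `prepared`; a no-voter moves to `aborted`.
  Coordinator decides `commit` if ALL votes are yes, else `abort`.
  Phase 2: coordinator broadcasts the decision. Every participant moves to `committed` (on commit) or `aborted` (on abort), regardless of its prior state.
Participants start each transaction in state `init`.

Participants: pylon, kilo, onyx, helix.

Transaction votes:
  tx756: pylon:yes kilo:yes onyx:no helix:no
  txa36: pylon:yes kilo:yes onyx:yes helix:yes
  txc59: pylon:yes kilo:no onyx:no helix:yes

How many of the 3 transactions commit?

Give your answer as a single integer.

tx756: no from onyx, helix -> abort (commits=0)
txa36: all yes -> commit (commits=1)
txc59: no from kilo, onyx -> abort (commits=1)

Answer: 1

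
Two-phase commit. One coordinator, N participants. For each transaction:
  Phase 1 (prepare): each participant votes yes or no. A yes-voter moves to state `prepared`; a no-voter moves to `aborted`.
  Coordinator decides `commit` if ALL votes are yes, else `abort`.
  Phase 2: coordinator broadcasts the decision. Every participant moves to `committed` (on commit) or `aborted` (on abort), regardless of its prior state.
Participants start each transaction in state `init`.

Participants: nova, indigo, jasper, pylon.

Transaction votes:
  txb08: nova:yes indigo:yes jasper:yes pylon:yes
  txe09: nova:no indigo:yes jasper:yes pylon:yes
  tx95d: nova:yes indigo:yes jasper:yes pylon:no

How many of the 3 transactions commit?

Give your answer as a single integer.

txb08: all yes -> commit (commits=1)
txe09: no from nova -> abort (commits=1)
tx95d: no from pylon -> abort (commits=1)

Answer: 1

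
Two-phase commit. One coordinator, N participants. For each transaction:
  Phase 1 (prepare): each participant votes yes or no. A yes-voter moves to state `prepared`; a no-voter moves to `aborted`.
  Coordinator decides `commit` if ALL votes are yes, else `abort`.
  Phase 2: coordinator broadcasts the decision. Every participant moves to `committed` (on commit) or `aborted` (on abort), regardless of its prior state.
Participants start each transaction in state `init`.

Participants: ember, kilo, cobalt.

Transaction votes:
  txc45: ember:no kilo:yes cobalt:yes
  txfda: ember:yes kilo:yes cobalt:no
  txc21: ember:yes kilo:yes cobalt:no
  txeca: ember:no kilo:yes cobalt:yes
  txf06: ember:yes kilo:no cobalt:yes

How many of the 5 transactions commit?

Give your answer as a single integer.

txc45: no from ember -> abort (commits=0)
txfda: no from cobalt -> abort (commits=0)
txc21: no from cobalt -> abort (commits=0)
txeca: no from ember -> abort (commits=0)
txf06: no from kilo -> abort (commits=0)

Answer: 0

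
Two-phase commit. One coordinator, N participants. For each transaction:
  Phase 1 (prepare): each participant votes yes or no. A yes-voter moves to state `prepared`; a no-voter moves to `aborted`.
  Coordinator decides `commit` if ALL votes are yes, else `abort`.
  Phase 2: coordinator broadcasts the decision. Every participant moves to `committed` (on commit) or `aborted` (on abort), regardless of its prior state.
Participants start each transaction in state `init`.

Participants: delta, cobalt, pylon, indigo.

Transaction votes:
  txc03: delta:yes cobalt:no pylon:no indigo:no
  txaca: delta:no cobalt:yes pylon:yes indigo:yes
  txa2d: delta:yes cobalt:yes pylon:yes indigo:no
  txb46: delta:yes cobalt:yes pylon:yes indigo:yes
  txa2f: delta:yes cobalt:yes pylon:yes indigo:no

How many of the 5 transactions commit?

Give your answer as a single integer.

txc03: no from cobalt, pylon, indigo -> abort (commits=0)
txaca: no from delta -> abort (commits=0)
txa2d: no from indigo -> abort (commits=0)
txb46: all yes -> commit (commits=1)
txa2f: no from indigo -> abort (commits=1)

Answer: 1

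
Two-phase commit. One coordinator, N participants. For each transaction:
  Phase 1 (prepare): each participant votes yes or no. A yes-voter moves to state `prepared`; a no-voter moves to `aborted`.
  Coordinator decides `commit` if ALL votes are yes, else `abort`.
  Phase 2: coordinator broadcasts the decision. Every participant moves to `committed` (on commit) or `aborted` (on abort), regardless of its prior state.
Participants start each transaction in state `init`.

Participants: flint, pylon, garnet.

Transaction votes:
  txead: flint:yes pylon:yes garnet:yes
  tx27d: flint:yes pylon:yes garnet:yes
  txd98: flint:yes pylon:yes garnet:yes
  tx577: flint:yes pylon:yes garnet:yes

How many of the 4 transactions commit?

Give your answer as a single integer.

Answer: 4

Derivation:
txead: all yes -> commit (commits=1)
tx27d: all yes -> commit (commits=2)
txd98: all yes -> commit (commits=3)
tx577: all yes -> commit (commits=4)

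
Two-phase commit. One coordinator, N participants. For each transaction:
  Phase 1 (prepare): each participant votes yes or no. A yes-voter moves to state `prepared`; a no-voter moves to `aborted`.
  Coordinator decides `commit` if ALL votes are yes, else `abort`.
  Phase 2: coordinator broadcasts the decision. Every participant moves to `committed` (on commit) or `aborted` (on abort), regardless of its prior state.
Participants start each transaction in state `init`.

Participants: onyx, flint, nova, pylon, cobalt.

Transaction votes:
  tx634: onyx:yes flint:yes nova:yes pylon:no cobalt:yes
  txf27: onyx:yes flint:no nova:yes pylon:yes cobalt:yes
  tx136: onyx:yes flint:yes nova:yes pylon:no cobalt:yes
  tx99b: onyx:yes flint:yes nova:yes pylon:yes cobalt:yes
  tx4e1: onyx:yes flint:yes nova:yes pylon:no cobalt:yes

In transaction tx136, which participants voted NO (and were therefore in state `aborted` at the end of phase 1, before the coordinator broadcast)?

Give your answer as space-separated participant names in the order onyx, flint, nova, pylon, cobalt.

Answer: pylon

Derivation:
Txn tx136 phase 1: onyx yes -> prepared; flint yes -> prepared; nova yes -> prepared; pylon no -> aborted; cobalt yes -> prepared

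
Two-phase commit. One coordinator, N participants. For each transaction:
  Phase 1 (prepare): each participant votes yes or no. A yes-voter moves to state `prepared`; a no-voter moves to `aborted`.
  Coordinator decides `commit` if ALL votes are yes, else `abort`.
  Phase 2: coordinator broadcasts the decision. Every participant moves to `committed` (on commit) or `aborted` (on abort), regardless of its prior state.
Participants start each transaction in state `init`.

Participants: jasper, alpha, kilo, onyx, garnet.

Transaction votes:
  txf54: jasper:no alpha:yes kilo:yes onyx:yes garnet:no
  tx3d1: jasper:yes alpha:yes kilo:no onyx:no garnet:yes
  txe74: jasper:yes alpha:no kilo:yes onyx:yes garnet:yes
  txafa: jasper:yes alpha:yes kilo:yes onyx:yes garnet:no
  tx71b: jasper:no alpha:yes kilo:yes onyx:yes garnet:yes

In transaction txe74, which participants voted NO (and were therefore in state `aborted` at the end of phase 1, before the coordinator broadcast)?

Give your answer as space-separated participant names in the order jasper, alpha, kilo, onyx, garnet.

Txn txe74 phase 1: jasper yes -> prepared; alpha no -> aborted; kilo yes -> prepared; onyx yes -> prepared; garnet yes -> prepared

Answer: alpha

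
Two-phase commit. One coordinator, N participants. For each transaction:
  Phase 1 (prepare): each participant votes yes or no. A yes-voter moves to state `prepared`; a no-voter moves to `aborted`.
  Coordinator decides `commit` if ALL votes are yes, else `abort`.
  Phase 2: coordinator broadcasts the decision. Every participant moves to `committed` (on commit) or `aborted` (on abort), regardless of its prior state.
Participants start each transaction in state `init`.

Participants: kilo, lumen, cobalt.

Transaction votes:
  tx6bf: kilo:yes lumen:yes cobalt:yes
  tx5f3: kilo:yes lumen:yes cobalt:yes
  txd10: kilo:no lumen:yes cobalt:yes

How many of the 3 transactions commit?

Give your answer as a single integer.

Answer: 2

Derivation:
tx6bf: all yes -> commit (commits=1)
tx5f3: all yes -> commit (commits=2)
txd10: no from kilo -> abort (commits=2)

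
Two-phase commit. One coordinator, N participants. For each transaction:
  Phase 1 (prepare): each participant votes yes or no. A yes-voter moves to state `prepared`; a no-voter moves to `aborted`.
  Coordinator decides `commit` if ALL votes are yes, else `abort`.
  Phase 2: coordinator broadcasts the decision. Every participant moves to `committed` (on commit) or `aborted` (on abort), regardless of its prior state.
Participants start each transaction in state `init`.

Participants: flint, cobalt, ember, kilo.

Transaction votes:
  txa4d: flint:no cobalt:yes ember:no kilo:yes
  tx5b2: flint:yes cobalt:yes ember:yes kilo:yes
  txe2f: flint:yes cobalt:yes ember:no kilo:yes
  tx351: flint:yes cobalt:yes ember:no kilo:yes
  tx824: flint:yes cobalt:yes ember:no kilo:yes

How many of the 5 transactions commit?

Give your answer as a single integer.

Answer: 1

Derivation:
txa4d: no from flint, ember -> abort (commits=0)
tx5b2: all yes -> commit (commits=1)
txe2f: no from ember -> abort (commits=1)
tx351: no from ember -> abort (commits=1)
tx824: no from ember -> abort (commits=1)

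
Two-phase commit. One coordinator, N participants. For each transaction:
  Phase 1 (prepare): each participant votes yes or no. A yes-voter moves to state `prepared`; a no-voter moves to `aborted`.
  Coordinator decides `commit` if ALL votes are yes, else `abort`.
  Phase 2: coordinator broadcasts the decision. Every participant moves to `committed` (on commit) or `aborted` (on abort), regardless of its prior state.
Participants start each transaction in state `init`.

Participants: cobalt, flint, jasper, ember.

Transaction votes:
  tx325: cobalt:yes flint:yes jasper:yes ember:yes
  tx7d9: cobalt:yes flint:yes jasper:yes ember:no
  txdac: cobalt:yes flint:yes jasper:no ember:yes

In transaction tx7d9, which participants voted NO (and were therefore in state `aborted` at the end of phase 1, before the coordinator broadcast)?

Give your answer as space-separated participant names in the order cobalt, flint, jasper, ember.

Answer: ember

Derivation:
Txn tx7d9 phase 1: cobalt yes -> prepared; flint yes -> prepared; jasper yes -> prepared; ember no -> aborted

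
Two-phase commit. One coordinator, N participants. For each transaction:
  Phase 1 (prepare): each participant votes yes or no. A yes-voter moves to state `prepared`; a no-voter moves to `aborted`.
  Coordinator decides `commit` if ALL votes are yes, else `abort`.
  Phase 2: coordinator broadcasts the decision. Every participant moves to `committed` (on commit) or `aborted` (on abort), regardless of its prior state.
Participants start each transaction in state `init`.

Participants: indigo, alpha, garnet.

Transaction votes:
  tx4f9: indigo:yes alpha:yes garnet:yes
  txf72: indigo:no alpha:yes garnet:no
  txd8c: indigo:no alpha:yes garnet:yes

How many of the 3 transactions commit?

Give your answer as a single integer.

Answer: 1

Derivation:
tx4f9: all yes -> commit (commits=1)
txf72: no from indigo, garnet -> abort (commits=1)
txd8c: no from indigo -> abort (commits=1)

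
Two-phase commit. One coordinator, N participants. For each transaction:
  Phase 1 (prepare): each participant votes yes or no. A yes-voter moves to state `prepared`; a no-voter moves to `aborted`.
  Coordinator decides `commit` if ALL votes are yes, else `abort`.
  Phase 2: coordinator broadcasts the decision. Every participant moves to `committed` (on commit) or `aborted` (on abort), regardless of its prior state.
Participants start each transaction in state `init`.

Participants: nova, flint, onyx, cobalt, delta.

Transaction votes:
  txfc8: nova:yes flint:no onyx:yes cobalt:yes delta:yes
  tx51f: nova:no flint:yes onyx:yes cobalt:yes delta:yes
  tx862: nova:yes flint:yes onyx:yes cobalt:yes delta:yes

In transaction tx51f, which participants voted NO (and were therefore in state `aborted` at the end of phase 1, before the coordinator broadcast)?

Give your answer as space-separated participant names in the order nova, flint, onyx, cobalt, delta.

Answer: nova

Derivation:
Txn tx51f phase 1: nova no -> aborted; flint yes -> prepared; onyx yes -> prepared; cobalt yes -> prepared; delta yes -> prepared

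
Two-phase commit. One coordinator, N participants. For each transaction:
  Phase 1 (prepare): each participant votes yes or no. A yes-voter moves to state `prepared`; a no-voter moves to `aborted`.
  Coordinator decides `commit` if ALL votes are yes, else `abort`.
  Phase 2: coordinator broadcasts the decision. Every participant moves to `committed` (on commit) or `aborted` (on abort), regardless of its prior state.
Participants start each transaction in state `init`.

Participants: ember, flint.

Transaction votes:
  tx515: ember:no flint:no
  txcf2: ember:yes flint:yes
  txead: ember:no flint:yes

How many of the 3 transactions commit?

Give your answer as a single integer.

Answer: 1

Derivation:
tx515: no from ember, flint -> abort (commits=0)
txcf2: all yes -> commit (commits=1)
txead: no from ember -> abort (commits=1)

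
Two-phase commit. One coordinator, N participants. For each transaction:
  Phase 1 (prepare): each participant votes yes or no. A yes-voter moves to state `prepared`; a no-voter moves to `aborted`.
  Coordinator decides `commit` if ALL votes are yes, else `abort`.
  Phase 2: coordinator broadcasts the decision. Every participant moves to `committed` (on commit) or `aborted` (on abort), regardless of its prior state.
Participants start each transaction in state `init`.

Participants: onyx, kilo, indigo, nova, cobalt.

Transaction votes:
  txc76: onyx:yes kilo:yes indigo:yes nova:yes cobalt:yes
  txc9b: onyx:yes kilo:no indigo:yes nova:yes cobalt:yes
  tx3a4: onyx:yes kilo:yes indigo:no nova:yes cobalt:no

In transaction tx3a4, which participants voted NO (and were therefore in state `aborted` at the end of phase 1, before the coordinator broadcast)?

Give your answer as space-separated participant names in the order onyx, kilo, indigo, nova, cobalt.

Txn tx3a4 phase 1: onyx yes -> prepared; kilo yes -> prepared; indigo no -> aborted; nova yes -> prepared; cobalt no -> aborted

Answer: indigo cobalt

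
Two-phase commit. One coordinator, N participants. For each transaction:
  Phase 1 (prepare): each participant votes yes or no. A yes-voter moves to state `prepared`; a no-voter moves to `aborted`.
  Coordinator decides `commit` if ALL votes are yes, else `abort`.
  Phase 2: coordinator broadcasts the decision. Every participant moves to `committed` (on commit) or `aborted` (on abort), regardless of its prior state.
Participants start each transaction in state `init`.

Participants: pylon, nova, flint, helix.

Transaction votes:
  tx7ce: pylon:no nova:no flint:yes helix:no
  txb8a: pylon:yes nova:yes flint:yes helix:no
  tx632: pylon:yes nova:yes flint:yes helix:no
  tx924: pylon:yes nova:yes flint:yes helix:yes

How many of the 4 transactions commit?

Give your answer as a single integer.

Answer: 1

Derivation:
tx7ce: no from pylon, nova, helix -> abort (commits=0)
txb8a: no from helix -> abort (commits=0)
tx632: no from helix -> abort (commits=0)
tx924: all yes -> commit (commits=1)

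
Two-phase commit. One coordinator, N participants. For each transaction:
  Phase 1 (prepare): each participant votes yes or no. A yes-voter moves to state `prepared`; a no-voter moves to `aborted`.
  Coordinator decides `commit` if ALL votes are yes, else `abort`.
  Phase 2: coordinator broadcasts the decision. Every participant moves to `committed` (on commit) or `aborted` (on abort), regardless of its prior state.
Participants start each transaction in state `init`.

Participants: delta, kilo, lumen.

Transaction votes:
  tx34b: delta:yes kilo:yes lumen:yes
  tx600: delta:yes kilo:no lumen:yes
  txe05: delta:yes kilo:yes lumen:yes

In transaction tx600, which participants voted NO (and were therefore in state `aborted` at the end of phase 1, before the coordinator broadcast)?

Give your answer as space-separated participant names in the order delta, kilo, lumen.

Answer: kilo

Derivation:
Txn tx600 phase 1: delta yes -> prepared; kilo no -> aborted; lumen yes -> prepared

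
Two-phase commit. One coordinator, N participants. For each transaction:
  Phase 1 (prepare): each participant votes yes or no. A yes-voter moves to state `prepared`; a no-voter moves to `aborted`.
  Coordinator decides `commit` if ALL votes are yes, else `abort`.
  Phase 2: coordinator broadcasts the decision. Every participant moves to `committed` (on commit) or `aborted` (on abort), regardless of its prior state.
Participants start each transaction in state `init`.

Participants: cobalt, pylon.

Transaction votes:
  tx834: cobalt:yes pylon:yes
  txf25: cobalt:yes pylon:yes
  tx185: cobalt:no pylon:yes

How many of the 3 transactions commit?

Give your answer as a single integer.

tx834: all yes -> commit (commits=1)
txf25: all yes -> commit (commits=2)
tx185: no from cobalt -> abort (commits=2)

Answer: 2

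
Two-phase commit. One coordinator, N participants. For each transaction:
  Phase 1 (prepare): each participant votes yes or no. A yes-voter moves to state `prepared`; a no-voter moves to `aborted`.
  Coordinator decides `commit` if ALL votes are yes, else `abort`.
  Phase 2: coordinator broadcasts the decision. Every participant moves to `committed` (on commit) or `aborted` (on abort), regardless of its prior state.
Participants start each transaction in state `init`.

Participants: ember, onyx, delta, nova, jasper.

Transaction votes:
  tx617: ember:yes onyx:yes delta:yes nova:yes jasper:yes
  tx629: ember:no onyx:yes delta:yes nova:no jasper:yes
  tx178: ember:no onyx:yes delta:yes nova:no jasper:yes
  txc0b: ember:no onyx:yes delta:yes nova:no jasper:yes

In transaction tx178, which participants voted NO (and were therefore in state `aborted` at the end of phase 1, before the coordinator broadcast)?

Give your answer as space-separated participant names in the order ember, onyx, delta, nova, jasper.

Answer: ember nova

Derivation:
Txn tx178 phase 1: ember no -> aborted; onyx yes -> prepared; delta yes -> prepared; nova no -> aborted; jasper yes -> prepared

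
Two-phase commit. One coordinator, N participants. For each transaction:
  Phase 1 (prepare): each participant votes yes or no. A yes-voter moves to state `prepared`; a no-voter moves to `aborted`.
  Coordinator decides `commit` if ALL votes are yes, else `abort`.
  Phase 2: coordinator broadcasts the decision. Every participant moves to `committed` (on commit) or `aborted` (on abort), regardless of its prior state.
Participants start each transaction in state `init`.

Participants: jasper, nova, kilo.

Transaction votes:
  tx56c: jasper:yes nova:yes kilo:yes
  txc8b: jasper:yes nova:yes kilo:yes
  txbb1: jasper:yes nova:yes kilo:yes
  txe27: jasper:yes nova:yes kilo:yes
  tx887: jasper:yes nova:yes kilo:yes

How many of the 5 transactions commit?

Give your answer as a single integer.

tx56c: all yes -> commit (commits=1)
txc8b: all yes -> commit (commits=2)
txbb1: all yes -> commit (commits=3)
txe27: all yes -> commit (commits=4)
tx887: all yes -> commit (commits=5)

Answer: 5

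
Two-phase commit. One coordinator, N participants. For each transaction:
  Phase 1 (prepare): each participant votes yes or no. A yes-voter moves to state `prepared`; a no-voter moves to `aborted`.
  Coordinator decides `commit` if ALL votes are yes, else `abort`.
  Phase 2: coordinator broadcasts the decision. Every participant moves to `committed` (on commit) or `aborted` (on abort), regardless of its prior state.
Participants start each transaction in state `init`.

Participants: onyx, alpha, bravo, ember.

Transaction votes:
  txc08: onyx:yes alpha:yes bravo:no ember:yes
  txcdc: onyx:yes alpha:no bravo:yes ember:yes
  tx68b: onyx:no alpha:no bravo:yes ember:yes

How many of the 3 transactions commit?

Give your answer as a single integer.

Answer: 0

Derivation:
txc08: no from bravo -> abort (commits=0)
txcdc: no from alpha -> abort (commits=0)
tx68b: no from onyx, alpha -> abort (commits=0)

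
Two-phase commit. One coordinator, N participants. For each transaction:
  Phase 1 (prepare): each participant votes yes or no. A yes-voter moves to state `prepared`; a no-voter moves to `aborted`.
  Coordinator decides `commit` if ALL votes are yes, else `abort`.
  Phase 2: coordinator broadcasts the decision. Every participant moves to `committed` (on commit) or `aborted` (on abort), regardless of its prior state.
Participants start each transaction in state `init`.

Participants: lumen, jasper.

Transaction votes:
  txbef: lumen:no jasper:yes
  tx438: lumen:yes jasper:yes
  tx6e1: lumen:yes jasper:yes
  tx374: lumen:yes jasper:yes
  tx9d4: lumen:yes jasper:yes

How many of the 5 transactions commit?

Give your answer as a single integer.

Answer: 4

Derivation:
txbef: no from lumen -> abort (commits=0)
tx438: all yes -> commit (commits=1)
tx6e1: all yes -> commit (commits=2)
tx374: all yes -> commit (commits=3)
tx9d4: all yes -> commit (commits=4)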